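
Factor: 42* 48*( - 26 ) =-2^6 * 3^2*7^1*13^1 = - 52416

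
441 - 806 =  - 365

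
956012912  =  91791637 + 864221275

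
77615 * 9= 698535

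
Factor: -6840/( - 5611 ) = 2^3 * 3^2*5^1*19^1*31^( - 1 )*181^(-1)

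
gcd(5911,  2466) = 1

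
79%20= 19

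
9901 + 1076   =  10977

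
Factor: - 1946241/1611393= - 648747/537131 = - 3^2 * 7^(-1 )*11^1*6553^1 * 76733^(-1 ) 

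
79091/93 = 850+ 41/93 = 850.44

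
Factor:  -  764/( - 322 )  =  382/161 = 2^1*7^ ( - 1 )  *  23^ ( - 1)*191^1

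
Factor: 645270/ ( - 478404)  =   - 2^( - 1) * 3^( - 1)*5^1*97^( - 1 )*157^1 = - 785/582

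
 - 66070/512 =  - 130  +  245/256 = - 129.04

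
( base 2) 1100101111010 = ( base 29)7lq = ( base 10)6522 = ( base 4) 1211322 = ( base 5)202042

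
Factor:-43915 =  - 5^1*8783^1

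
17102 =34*503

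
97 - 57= 40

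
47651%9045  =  2426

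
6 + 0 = 6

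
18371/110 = 18371/110= 167.01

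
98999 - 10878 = 88121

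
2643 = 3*881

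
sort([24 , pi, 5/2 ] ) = [5/2,pi, 24 ]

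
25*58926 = 1473150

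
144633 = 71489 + 73144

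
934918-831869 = 103049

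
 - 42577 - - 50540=7963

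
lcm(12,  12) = 12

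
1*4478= 4478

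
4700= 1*4700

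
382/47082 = 191/23541 = 0.01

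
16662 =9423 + 7239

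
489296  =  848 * 577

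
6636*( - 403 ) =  - 2674308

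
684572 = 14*48898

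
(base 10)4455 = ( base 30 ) 4SF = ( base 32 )4B7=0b1000101100111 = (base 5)120310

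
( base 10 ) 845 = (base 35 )o5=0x34d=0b1101001101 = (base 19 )269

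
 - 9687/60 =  - 3229/20 = - 161.45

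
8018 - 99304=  - 91286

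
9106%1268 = 230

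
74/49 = 74/49= 1.51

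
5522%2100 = 1322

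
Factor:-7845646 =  - 2^1*1427^1*2749^1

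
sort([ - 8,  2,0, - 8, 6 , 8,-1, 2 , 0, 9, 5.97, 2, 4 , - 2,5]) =[ - 8,-8, - 2,-1,0,0, 2,2,2, 4,5, 5.97,6, 8,9 ]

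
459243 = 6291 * 73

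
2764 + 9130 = 11894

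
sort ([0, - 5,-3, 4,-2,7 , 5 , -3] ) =[  -  5,-3, - 3, - 2,0, 4, 5,7 ] 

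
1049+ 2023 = 3072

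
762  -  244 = 518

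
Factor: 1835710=2^1 * 5^1 * 183571^1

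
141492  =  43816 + 97676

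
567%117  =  99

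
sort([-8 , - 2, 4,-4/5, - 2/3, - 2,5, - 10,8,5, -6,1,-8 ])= [ - 10,-8, - 8,-6,  -  2,-2,-4/5,  -  2/3, 1, 4, 5,5,8 ] 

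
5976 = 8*747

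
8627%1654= 357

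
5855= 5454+401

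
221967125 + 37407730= 259374855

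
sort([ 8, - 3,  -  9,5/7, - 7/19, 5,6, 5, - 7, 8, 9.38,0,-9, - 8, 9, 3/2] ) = [ - 9, - 9 ,-8, - 7, - 3, - 7/19,0,5/7,3/2,5,5,6, 8, 8,9,9.38 ] 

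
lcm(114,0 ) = 0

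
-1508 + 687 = -821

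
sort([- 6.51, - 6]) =[-6.51, - 6 ]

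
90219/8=90219/8  =  11277.38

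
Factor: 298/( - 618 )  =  - 149/309 = - 3^( - 1) * 103^(-1)*149^1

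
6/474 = 1/79=0.01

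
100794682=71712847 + 29081835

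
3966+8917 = 12883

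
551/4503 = 29/237=0.12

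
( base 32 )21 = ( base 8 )101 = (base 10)65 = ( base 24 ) 2H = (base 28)29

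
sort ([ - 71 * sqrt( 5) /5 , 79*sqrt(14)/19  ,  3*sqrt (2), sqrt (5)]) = [-71*sqrt(5)/5,  sqrt( 5),  3*sqrt( 2),79 * sqrt (14) /19 ]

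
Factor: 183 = 3^1*61^1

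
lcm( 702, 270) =3510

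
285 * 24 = 6840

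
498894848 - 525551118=  -  26656270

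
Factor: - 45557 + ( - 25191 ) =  - 70748 = -2^2 * 23^1*769^1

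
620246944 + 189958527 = 810205471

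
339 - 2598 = -2259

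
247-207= 40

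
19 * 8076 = 153444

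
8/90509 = 8/90509 = 0.00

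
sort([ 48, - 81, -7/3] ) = [ - 81, - 7/3,48 ] 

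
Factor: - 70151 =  - 29^1*41^1*59^1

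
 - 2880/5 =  - 576 = - 576.00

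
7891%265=206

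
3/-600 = - 1 + 199/200=-  0.01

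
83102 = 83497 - 395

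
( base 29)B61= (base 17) 1FA8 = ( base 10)9426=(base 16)24D2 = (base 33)8ll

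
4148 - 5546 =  - 1398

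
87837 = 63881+23956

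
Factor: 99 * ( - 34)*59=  - 198594=-2^1*3^2 * 11^1* 17^1*59^1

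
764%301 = 162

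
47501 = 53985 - 6484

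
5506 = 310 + 5196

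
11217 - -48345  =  59562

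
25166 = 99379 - 74213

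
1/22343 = 1/22343 = 0.00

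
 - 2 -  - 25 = 23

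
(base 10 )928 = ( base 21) 224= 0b1110100000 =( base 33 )S4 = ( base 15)41D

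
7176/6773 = 1 + 31/521  =  1.06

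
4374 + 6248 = 10622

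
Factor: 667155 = 3^1*5^1 * 79^1 * 563^1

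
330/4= 165/2= 82.50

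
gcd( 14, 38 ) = 2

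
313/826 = 313/826 = 0.38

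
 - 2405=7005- 9410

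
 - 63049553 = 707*(  -  89179)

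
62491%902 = 253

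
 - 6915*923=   -  6382545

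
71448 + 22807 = 94255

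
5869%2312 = 1245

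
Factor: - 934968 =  - 2^3*3^1*163^1*239^1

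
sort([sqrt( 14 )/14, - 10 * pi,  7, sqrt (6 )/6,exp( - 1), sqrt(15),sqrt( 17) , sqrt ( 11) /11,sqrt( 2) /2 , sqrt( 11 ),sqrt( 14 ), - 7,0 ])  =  [ - 10*pi, - 7,  0,sqrt( 14)/14, sqrt( 11)/11,exp(  -  1),sqrt( 6 ) /6,sqrt( 2) /2,sqrt(11 ), sqrt( 14)  ,  sqrt( 15),sqrt( 17), 7]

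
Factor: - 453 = -3^1*151^1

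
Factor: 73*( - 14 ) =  - 1022 = -  2^1*7^1* 73^1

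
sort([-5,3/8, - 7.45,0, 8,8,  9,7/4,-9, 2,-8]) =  [ - 9,- 8,-7.45,  -  5,0, 3/8, 7/4, 2,8,8,9 ]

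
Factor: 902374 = 2^1 * 11^1 * 41017^1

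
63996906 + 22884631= 86881537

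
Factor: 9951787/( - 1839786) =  - 2^ ( - 1)*3^( - 1) * 13^( - 1) *103^( - 1)*229^( - 1)* 389^1*25583^1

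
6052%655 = 157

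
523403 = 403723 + 119680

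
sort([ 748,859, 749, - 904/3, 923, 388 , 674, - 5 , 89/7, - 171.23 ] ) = [- 904/3, -171.23,  -  5, 89/7, 388, 674,748,749,859,  923 ] 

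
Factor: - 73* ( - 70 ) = 5110=   2^1*5^1*7^1*73^1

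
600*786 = 471600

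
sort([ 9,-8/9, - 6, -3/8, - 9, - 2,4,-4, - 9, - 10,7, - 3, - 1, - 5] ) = [ - 10, - 9, - 9,-6 , - 5, - 4, - 3, - 2, - 1,-8/9 , - 3/8, 4, 7,9 ]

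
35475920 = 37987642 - 2511722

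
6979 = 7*997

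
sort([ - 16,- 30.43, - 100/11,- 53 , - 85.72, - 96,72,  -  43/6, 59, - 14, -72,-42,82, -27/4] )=[ - 96, - 85.72,- 72,  -  53, - 42 , - 30.43, - 16,-14, - 100/11, - 43/6 , - 27/4 , 59,72, 82] 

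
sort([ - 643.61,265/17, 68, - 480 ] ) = [ - 643.61, - 480,265/17,68]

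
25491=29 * 879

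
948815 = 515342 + 433473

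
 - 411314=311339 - 722653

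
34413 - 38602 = - 4189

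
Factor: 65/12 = 2^(- 2)*3^(-1)*5^1*13^1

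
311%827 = 311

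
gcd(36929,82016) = 1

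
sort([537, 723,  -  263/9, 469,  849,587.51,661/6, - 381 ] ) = [  -  381,-263/9, 661/6,  469 , 537  ,  587.51, 723,849 ]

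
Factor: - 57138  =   - 2^1*3^1*89^1*107^1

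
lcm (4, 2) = 4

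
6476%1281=71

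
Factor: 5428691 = 5428691^1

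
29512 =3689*8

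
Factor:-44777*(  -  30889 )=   1383116753=17^1*23^1*79^1*44777^1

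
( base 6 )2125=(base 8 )745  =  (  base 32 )F5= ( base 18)18h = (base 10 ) 485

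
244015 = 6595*37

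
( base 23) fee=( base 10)8271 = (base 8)20117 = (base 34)759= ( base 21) ifi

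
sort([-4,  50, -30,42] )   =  [-30, - 4,  42,50]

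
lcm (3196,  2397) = 9588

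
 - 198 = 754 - 952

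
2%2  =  0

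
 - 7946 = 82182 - 90128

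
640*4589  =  2936960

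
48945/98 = 499 + 43/98 = 499.44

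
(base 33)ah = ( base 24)eb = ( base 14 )1AB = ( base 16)15B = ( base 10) 347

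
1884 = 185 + 1699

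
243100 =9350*26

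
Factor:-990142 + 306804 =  - 2^1*59^1*5791^1 =- 683338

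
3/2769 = 1/923 = 0.00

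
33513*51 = 1709163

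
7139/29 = 246 + 5/29 =246.17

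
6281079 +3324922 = 9606001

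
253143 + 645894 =899037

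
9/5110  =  9/5110 = 0.00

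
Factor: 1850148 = 2^2*3^3 * 37^1 * 463^1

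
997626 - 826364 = 171262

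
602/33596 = 301/16798 = 0.02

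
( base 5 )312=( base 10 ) 82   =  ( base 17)4e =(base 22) 3g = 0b1010010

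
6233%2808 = 617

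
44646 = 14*3189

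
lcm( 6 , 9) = 18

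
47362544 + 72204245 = 119566789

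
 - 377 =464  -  841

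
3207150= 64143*50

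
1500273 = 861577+638696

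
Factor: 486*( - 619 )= - 2^1*3^5*619^1 = - 300834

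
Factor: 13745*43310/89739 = 595295950/89739=2^1*3^( - 2)*5^2*13^( - 2)*59^ (  -  1)*61^1 * 71^1*2749^1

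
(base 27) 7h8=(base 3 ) 21122022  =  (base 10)5570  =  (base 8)12702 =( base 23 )AC4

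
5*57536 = 287680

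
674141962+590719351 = 1264861313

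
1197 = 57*21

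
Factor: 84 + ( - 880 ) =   -  796 = -2^2*199^1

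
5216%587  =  520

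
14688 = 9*1632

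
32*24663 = 789216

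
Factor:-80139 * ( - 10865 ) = 870710235 = 3^1 * 5^1*41^1 * 53^1 * 26713^1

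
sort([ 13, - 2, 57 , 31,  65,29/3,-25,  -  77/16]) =[ - 25, - 77/16, - 2,29/3,13, 31, 57 , 65 ]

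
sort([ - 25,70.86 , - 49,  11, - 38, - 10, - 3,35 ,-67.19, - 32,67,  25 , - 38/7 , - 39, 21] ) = [ - 67.19, - 49, - 39,- 38, - 32, - 25,  -  10, - 38/7 , - 3 , 11, 21, 25, 35,67,70.86]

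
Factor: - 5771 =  - 29^1*199^1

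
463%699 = 463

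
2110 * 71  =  149810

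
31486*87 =2739282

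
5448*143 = 779064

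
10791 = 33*327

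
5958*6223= 37076634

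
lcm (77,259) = 2849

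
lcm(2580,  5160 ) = 5160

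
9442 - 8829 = 613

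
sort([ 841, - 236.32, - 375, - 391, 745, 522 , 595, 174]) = [ - 391, - 375, - 236.32,174, 522,595,  745, 841] 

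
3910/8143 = 230/479 = 0.48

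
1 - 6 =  - 5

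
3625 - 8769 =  - 5144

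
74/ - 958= - 1 + 442/479 = - 0.08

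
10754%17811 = 10754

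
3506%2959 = 547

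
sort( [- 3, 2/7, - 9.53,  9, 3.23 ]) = [  -  9.53, -3,2/7,3.23, 9 ] 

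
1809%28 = 17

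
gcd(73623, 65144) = 1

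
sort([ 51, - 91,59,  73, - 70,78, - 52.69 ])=[ - 91, - 70,-52.69, 51,59, 73, 78]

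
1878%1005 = 873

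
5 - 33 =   -  28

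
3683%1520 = 643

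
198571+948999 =1147570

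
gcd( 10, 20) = 10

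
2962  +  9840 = 12802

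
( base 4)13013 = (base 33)dq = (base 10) 455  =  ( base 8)707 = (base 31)el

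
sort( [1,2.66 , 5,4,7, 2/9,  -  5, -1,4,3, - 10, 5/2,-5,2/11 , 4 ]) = [-10,-5, - 5, - 1 , 2/11 , 2/9,  1,5/2,2.66, 3, 4 , 4,4,5, 7]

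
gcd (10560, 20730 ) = 30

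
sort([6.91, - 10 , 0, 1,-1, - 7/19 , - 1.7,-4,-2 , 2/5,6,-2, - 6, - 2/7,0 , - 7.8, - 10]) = [ - 10, - 10, - 7.8, - 6 , - 4, - 2,-2, - 1.7, - 1, - 7/19 , - 2/7,0,  0, 2/5, 1, 6,6.91 ]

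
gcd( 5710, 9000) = 10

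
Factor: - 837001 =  - 11^1 * 76091^1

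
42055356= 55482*758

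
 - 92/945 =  - 92/945 =- 0.10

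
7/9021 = 7/9021  =  0.00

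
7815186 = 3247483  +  4567703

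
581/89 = 581/89 = 6.53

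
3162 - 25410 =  - 22248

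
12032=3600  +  8432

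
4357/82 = 53 + 11/82 = 53.13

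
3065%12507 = 3065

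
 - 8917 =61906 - 70823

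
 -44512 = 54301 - 98813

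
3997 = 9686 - 5689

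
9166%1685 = 741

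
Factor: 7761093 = 3^1 * 2587031^1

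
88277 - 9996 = 78281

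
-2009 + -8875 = - 10884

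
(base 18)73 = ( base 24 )59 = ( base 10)129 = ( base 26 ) 4P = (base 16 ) 81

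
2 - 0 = 2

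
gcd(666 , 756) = 18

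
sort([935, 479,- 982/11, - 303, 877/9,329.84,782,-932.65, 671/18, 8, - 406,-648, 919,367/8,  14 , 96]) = [-932.65 , - 648, - 406, - 303,-982/11,  8, 14,671/18,367/8,96,877/9,329.84,479  ,  782, 919 , 935]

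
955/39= 24 + 19/39  =  24.49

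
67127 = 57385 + 9742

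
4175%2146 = 2029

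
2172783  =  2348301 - 175518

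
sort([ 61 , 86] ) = [ 61, 86 ]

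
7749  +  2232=9981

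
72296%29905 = 12486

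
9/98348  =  9/98348 = 0.00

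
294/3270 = 49/545=0.09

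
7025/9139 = 7025/9139 = 0.77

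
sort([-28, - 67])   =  [ - 67, - 28 ]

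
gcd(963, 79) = 1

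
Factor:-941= - 941^1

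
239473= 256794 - 17321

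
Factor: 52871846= 2^1 * 53^1 * 498791^1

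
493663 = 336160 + 157503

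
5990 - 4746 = 1244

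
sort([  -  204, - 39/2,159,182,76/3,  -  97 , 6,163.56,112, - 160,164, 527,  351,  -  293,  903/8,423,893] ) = [-293,- 204,  -  160,- 97, - 39/2,6,76/3,112,903/8,159,163.56,  164 , 182, 351,423, 527, 893] 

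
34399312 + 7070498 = 41469810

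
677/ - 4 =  - 677/4 = -169.25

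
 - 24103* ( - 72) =1735416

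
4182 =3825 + 357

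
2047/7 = 292 + 3/7 = 292.43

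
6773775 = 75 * 90317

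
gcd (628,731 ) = 1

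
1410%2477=1410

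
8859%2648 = 915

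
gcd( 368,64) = 16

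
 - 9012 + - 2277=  - 11289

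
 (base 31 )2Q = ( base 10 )88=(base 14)64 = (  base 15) 5d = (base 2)1011000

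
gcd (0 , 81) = 81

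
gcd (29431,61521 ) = 1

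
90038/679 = 90038/679 = 132.60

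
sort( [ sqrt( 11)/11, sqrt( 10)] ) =[sqrt(11)/11, sqrt(10)] 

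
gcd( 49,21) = 7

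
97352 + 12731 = 110083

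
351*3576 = 1255176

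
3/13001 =3/13001 = 0.00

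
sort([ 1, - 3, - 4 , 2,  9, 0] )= [  -  4, - 3,0, 1,2,9 ]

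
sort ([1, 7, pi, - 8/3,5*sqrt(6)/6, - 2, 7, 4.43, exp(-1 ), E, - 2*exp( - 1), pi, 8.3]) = [ - 8/3,  -  2,  -  2* exp ( - 1) , exp( - 1), 1, 5*sqrt( 6 ) /6, E,pi, pi, 4.43, 7, 7,8.3 ]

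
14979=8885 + 6094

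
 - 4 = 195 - 199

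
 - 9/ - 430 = 9/430 = 0.02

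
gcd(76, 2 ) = 2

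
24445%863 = 281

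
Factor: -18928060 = - 2^2 *5^1 * 41^2*563^1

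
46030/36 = 1278 + 11/18 = 1278.61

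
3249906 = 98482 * 33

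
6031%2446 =1139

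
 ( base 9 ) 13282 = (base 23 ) gme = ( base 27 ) C8K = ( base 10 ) 8984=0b10001100011000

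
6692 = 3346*2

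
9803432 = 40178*244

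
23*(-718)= - 16514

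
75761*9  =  681849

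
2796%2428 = 368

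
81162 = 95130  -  13968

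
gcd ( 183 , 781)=1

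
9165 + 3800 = 12965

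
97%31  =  4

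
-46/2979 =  - 46/2979 = -0.02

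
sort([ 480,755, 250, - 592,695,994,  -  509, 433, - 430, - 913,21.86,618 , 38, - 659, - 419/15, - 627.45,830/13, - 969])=[ - 969, - 913, - 659, - 627.45,- 592, - 509,  -  430, - 419/15,21.86, 38, 830/13, 250,433,480, 618,695,755,994 ] 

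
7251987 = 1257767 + 5994220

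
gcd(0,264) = 264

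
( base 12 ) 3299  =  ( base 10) 5589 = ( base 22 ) bc1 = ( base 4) 1113111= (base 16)15d5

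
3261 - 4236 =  - 975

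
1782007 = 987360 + 794647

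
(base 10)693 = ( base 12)499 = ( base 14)377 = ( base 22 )19b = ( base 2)1010110101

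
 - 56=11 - 67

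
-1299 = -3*433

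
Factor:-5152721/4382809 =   -  7^1*139^(-1 )*659^1 * 1117^1*31531^( - 1)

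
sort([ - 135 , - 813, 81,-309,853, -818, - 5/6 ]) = [ - 818, - 813, - 309,-135, - 5/6, 81 , 853 ] 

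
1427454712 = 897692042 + 529762670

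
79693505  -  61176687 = 18516818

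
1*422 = 422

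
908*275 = 249700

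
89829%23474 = 19407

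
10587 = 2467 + 8120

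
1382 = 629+753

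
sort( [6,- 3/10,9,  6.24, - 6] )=[ - 6, - 3/10, 6, 6.24,9]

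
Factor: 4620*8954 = 41367480 = 2^3 * 3^1*5^1*7^1*11^3*37^1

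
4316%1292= 440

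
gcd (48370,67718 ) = 9674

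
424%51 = 16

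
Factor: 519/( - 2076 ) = -1/4=- 2^( - 2 ) 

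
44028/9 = 4892 = 4892.00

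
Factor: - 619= - 619^1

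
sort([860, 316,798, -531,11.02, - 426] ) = [ - 531 , - 426,11.02,316 , 798, 860 ]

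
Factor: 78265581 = 3^1*67^1*389381^1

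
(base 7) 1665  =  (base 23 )16h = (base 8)1254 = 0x2AC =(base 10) 684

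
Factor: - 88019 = - 88019^1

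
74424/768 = 3101/32 = 96.91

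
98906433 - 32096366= 66810067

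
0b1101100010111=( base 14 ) 2755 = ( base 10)6935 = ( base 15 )20c5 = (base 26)a6j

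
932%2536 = 932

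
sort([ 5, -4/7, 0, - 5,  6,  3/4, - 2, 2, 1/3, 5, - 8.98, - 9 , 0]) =[-9,-8.98, - 5 , - 2,  -  4/7,  0,  0, 1/3,3/4, 2,5, 5, 6] 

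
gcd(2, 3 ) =1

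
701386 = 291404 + 409982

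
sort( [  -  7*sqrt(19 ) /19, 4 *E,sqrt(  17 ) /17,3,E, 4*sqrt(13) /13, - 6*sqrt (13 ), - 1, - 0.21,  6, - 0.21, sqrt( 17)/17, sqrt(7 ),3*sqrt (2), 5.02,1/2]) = [ - 6*sqrt( 13), - 7*sqrt(19 ) /19, - 1,  -  0.21, - 0.21,sqrt( 17 ) /17,sqrt ( 17 )/17,  1/2,  4*sqrt( 13 ) /13, sqrt (7 ) , E, 3, 3 *sqrt ( 2 ), 5.02 , 6, 4*E]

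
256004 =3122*82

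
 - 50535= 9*( - 5615)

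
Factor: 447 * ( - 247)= - 110409 = -3^1 * 13^1*19^1 * 149^1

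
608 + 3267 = 3875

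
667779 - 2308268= - 1640489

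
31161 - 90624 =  - 59463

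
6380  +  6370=12750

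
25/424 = 25/424 =0.06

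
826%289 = 248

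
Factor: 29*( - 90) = -2610 = - 2^1*3^2*5^1 * 29^1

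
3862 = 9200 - 5338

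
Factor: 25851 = 3^1*7^1*1231^1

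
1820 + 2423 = 4243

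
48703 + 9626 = 58329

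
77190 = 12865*6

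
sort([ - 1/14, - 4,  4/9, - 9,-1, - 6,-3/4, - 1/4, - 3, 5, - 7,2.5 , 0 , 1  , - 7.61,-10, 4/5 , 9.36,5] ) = [  -  10,-9, - 7.61, - 7,-6,  -  4,  -  3, - 1,-3/4,-1/4, - 1/14 , 0,  4/9,4/5,1,2.5, 5, 5,9.36] 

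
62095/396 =156+ 29/36 = 156.81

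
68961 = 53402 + 15559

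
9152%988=260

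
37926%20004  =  17922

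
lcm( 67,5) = 335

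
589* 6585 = 3878565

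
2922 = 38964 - 36042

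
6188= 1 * 6188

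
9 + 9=18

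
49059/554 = 49059/554 = 88.55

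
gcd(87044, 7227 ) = 1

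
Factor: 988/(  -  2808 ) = -19/54  =  - 2^( - 1 )*3^( - 3 )*19^1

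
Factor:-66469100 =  - 2^2*5^2*664691^1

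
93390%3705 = 765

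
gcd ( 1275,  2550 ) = 1275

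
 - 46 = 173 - 219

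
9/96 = 3/32 = 0.09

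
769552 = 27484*28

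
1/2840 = 1/2840 = 0.00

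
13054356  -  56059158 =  - 43004802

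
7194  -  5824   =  1370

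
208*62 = 12896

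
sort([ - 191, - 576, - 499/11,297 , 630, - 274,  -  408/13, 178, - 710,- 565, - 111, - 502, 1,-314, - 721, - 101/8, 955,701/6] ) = [ - 721, - 710  , - 576, - 565, - 502, - 314, - 274, - 191,-111, - 499/11, - 408/13, - 101/8,1, 701/6,178 , 297, 630,955]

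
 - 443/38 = -12+ 13/38 = -  11.66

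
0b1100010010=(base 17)2C4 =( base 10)786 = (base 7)2202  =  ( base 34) N4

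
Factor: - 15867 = - 3^2* 41^1*43^1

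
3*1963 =5889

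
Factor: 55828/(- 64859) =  - 68/79= -2^2*17^1* 79^(-1)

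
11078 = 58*191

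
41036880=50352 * 815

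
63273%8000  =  7273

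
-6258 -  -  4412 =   -  1846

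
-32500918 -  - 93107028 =60606110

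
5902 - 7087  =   - 1185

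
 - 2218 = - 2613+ 395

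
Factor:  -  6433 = -7^1*919^1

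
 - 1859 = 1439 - 3298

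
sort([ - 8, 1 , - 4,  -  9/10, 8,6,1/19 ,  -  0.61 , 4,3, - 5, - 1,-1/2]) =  [ - 8, - 5,-4, - 1, - 9/10, - 0.61, - 1/2,1/19 , 1,  3, 4, 6,8]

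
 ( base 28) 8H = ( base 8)361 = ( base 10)241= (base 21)ba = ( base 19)CD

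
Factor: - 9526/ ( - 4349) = 2^1*11^1*433^1 *4349^( - 1 ) 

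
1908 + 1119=3027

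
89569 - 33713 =55856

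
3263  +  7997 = 11260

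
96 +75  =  171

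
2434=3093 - 659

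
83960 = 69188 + 14772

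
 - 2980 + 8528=5548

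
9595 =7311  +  2284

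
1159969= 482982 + 676987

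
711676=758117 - 46441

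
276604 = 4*69151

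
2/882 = 1/441 = 0.00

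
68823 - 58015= 10808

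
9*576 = 5184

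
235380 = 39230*6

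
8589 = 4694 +3895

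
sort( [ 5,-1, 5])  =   [ -1, 5, 5]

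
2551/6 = 2551/6 = 425.17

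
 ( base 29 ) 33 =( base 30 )30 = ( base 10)90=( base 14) 66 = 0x5A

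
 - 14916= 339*( - 44 )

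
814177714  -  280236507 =533941207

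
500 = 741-241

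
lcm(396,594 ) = 1188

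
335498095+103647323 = 439145418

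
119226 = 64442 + 54784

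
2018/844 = 2+ 165/422  =  2.39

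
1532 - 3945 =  - 2413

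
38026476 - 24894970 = 13131506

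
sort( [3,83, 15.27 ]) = [3,15.27,83 ]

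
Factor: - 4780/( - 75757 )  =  2^2*5^1*11^(  -  1)*71^( - 1)*97^ ( - 1)*239^1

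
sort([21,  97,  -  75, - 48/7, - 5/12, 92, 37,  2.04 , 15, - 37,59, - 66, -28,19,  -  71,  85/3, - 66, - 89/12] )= [  -  75,-71, - 66, - 66, - 37, - 28,-89/12,- 48/7,-5/12, 2.04, 15, 19, 21,85/3,37, 59,  92, 97]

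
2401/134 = 2401/134  =  17.92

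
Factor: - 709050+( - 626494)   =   - 2^3 * 7^2*3407^1 = - 1335544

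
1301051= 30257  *43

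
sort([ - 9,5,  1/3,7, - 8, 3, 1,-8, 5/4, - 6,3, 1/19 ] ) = [ - 9, - 8, - 8,-6,1/19, 1/3,  1 , 5/4,3, 3, 5,7] 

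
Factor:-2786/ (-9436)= 199/674 = 2^( - 1) * 199^1*337^(-1 ) 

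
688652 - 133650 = 555002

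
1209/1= 1209 = 1209.00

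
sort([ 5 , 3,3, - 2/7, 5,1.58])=[ - 2/7 , 1.58,  3,3,5,5]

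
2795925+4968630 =7764555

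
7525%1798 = 333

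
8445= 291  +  8154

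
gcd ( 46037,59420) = 1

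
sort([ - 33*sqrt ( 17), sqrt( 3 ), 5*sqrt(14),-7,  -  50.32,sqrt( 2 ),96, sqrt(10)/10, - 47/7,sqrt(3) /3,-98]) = [- 33*sqrt( 17 ) , - 98,- 50.32,-7, - 47/7,  sqrt( 10 )/10,sqrt(3) /3, sqrt(2),  sqrt(3 ), 5 * sqrt(14), 96]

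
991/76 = 991/76 = 13.04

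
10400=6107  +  4293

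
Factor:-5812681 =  - 7^1*830383^1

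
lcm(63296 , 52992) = 2278656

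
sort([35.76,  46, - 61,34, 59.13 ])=[ - 61,34, 35.76 , 46,  59.13]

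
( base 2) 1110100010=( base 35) qk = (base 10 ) 930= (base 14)4a6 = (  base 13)567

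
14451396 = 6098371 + 8353025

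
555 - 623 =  - 68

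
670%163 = 18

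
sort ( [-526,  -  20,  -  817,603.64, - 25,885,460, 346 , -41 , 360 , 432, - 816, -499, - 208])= [-817, - 816, - 526,-499, - 208,-41,-25, - 20,346 , 360,  432,  460, 603.64,885 ] 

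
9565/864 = 9565/864 = 11.07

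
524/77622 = 262/38811 =0.01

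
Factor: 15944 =2^3 * 1993^1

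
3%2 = 1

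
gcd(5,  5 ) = 5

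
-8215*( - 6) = 49290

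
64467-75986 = -11519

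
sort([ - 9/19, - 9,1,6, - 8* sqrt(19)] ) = [ - 8*sqrt( 19 ), - 9,-9/19, 1, 6] 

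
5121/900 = 569/100 = 5.69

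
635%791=635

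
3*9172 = 27516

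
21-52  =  - 31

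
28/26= 14/13 = 1.08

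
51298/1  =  51298=51298.00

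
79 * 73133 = 5777507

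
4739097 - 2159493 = 2579604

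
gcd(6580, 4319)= 7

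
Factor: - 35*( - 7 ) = 245 = 5^1 *7^2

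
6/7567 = 6/7567=   0.00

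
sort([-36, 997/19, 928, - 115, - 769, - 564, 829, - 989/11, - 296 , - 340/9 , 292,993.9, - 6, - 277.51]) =[ - 769, - 564, - 296,  -  277.51, - 115,-989/11,-340/9, - 36,-6 , 997/19, 292,829,928,993.9]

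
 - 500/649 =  - 1+149/649= -0.77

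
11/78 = 11/78 = 0.14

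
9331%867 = 661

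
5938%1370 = 458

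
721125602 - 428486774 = 292638828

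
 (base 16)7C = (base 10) 124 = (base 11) 103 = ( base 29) 48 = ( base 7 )235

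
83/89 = 83/89=0.93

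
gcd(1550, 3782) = 62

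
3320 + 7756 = 11076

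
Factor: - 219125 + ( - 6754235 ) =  - 2^4*5^1*67^1*1301^1 = - 6973360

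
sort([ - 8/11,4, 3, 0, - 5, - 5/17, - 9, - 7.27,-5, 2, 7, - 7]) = [ - 9, - 7.27, - 7 ,-5  , - 5, - 8/11, - 5/17,0, 2, 3, 4, 7] 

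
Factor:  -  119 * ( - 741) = 3^1*7^1 *13^1*17^1 * 19^1 = 88179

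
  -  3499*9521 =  - 33313979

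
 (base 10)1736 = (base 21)3JE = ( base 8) 3310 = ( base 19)4f7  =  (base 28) 260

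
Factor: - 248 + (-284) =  - 532 = - 2^2*7^1*19^1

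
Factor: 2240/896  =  2^(  -  1)*5^1  =  5/2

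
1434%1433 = 1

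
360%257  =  103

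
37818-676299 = - 638481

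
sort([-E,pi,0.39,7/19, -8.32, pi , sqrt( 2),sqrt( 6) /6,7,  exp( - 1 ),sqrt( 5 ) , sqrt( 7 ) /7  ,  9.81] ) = [ - 8.32,-E,exp( - 1), 7/19,sqrt( 7)/7,0.39,sqrt (6 )/6,sqrt (2 ), sqrt( 5 ), pi,pi,7,9.81 ]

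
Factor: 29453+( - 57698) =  - 28245=-3^1 * 5^1*7^1*269^1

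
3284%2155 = 1129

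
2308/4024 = 577/1006 = 0.57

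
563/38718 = 563/38718= 0.01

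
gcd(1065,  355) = 355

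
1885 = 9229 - 7344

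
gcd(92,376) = 4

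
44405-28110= 16295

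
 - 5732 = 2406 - 8138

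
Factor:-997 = -997^1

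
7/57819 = 7/57819  =  0.00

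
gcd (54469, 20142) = 1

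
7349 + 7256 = 14605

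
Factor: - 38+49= 11=11^1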